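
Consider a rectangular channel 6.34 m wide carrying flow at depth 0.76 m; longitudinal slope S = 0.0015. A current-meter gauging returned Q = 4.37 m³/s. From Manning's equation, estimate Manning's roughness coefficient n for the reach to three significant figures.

0.0308

A = b·y = 6.34 × 0.76 = 4.818 m²
P = b + 2y = 6.34 + 2×0.76 = 7.860 m
R = A/P = 4.818/7.860 = 0.6130 m
n = (1/Q)·A·R^(2/3)·S^(1/2) = (1/4.37) × 4.818 × 0.7216 × 0.03873 = 0.03082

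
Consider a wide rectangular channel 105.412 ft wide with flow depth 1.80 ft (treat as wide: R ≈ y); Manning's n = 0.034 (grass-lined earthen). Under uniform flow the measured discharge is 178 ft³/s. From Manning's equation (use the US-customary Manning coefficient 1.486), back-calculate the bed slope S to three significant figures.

A = b·y = 105.412 × 1.80 = 189.7 ft²
Wide channel: R ≈ y = 1.80 ft
S = (Q·n / (1.486·A·R^(2/3)))² = (178×0.034 / (1.486×189.7×1.480))² = 0.0002104

0.000210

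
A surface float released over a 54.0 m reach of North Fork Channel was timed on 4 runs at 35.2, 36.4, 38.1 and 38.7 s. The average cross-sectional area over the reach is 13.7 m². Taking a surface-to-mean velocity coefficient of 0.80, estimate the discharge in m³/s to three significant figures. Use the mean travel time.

t̄ = (35.2 + 36.4 + 38.1 + 38.7) / 4 = 37.1 s
v_surface = L / t̄ = 54.0 / 37.1 = 1.456 m/s
v_mean = 0.80 × 1.456 = 1.164 m/s
Q = A × v_mean = 13.7 × 1.164 = 15.95 m³/s

16.0 m³/s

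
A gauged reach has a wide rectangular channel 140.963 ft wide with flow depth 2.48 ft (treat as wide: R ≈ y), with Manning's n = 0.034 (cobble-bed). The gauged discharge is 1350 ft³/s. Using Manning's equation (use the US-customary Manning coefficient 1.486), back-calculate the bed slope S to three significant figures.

A = b·y = 140.963 × 2.48 = 349.6 ft²
Wide channel: R ≈ y = 2.48 ft
S = (Q·n / (1.486·A·R^(2/3)))² = (1350×0.034 / (1.486×349.6×1.832))² = 0.002326

0.00233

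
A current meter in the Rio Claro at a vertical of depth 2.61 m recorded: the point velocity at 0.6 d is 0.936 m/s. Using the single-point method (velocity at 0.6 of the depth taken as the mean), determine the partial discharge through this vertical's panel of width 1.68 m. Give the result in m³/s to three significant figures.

v̄ = v₀.₆ = 0.936 m/s
q = v̄ × d × w = 0.9360 × 2.61 × 1.68 = 4.104 m³/s

4.10 m³/s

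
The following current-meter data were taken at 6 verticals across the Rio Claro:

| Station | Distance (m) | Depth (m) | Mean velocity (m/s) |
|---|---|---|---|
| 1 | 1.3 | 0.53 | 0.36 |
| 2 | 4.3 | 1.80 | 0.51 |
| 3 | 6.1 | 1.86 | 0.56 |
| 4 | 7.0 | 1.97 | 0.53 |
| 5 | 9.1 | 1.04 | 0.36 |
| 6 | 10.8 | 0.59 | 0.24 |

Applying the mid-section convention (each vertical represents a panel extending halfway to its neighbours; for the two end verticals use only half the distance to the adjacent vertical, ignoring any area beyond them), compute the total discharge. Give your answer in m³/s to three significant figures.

6.29 m³/s

w_1 = (4.3 − 1.3)/2 = 1.5 m; q_1 = 0.36 × 0.53 × 1.5 = 0.2862 m³/s
w_2 = (6.1 − 1.3)/2 = 2.4 m; q_2 = 0.51 × 1.80 × 2.4 = 2.203 m³/s
w_3 = (7.0 − 4.3)/2 = 1.35 m; q_3 = 0.56 × 1.86 × 1.35 = 1.406 m³/s
w_4 = (9.1 − 6.1)/2 = 1.5 m; q_4 = 0.53 × 1.97 × 1.5 = 1.566 m³/s
w_5 = (10.8 − 7.0)/2 = 1.9 m; q_5 = 0.36 × 1.04 × 1.9 = 0.7114 m³/s
w_6 = (10.8 − 9.1)/2 = 0.85 m; q_6 = 0.24 × 0.59 × 0.85 = 0.1204 m³/s
Q = Σ qᵢ = 6.293 m³/s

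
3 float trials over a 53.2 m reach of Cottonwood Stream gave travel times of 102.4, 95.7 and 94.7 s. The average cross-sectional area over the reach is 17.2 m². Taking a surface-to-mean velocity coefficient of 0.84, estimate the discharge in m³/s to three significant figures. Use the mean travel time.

7.88 m³/s

t̄ = (102.4 + 95.7 + 94.7) / 3 = 97.6 s
v_surface = L / t̄ = 53.2 / 97.6 = 0.5451 m/s
v_mean = 0.84 × 0.5451 = 0.4579 m/s
Q = A × v_mean = 17.2 × 0.4579 = 7.875 m³/s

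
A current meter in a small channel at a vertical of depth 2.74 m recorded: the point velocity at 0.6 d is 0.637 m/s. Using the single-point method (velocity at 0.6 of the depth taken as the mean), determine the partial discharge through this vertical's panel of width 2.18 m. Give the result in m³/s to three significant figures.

3.80 m³/s

v̄ = v₀.₆ = 0.637 m/s
q = v̄ × d × w = 0.6370 × 2.74 × 2.18 = 3.805 m³/s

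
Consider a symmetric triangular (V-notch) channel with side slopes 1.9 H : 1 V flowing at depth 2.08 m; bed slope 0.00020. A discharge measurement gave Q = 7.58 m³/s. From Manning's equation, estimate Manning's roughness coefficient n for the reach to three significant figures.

A = z·y² = 1.9×2.08² = 8.220 m²
P = 2y√(1+z²) = 2×2.08×√(1+1.9²) = 8.932 m
R = A/P = 8.220/8.932 = 0.9203 m
n = (1/Q)·A·R^(2/3)·S^(1/2) = (1/7.58) × 8.220 × 0.9461 × 0.01414 = 0.01451

0.0145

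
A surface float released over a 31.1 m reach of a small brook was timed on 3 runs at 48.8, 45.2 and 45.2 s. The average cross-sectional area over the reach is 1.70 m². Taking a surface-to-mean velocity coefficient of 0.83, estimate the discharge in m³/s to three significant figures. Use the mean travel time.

0.946 m³/s

t̄ = (48.8 + 45.2 + 45.2) / 3 = 46.4 s
v_surface = L / t̄ = 31.1 / 46.4 = 0.6703 m/s
v_mean = 0.83 × 0.6703 = 0.5563 m/s
Q = A × v_mean = 1.70 × 0.5563 = 0.9457 m³/s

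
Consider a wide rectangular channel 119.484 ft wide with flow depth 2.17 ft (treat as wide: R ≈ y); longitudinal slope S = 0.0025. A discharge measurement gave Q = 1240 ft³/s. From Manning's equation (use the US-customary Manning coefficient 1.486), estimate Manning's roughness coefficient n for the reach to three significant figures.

A = b·y = 119.484 × 2.17 = 259.3 ft²
Wide channel: R ≈ y = 2.17 ft
n = (1.486/Q)·A·R^(2/3)·S^(1/2) = (1.486/1240) × 259.3 × 1.676 × 0.05000 = 0.02604

0.0260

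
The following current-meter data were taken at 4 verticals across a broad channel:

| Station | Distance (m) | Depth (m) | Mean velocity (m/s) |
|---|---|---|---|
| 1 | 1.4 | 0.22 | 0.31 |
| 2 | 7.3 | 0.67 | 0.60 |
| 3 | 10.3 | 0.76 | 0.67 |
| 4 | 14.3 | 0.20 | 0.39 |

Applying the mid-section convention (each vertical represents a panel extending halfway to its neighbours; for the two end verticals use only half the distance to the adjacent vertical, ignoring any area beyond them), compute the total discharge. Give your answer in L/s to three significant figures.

w_1 = (7.3 − 1.4)/2 = 2.95 m; q_1 = 0.31 × 0.22 × 2.95 = 0.2012 m³/s
w_2 = (10.3 − 1.4)/2 = 4.45 m; q_2 = 0.60 × 0.67 × 4.45 = 1.789 m³/s
w_3 = (14.3 − 7.3)/2 = 3.5 m; q_3 = 0.67 × 0.76 × 3.5 = 1.782 m³/s
w_4 = (14.3 − 10.3)/2 = 2 m; q_4 = 0.39 × 0.20 × 2 = 0.1560 m³/s
Q = Σ qᵢ = 3.928 m³/s
= 3.928 × 1000 = 3928 L/s

3930 L/s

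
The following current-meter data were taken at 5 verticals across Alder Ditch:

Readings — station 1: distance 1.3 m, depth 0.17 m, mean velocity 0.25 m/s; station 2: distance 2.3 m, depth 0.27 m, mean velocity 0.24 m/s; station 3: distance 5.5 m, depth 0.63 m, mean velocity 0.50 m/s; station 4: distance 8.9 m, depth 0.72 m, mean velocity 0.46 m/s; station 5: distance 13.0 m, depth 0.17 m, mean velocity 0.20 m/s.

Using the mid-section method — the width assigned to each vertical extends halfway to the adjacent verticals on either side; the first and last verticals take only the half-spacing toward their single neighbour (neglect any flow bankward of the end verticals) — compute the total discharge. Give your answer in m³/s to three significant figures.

w_1 = (2.3 − 1.3)/2 = 0.5 m; q_1 = 0.25 × 0.17 × 0.5 = 0.02125 m³/s
w_2 = (5.5 − 1.3)/2 = 2.1 m; q_2 = 0.24 × 0.27 × 2.1 = 0.1361 m³/s
w_3 = (8.9 − 2.3)/2 = 3.3 m; q_3 = 0.50 × 0.63 × 3.3 = 1.040 m³/s
w_4 = (13.0 − 5.5)/2 = 3.75 m; q_4 = 0.46 × 0.72 × 3.75 = 1.242 m³/s
w_5 = (13.0 − 8.9)/2 = 2.05 m; q_5 = 0.20 × 0.17 × 2.05 = 0.06970 m³/s
Q = Σ qᵢ = 2.509 m³/s

2.51 m³/s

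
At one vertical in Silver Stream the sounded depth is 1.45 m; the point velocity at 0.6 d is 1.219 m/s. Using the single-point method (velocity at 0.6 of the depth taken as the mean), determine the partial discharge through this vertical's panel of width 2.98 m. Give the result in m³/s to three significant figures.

5.27 m³/s

v̄ = v₀.₆ = 1.219 m/s
q = v̄ × d × w = 1.219 × 1.45 × 2.98 = 5.267 m³/s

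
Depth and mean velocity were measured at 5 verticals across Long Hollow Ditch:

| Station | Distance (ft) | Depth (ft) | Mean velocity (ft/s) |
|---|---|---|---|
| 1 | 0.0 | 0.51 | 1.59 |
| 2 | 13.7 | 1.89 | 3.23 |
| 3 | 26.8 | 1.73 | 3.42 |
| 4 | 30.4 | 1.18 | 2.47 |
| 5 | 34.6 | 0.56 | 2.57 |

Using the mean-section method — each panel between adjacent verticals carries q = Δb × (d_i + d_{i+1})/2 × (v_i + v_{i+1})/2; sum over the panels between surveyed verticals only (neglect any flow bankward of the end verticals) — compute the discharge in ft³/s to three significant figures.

Panel 1-2: Δb = 13.7 ft, d̄ = (0.51+1.89)/2 = 1.2, v̄ = (1.59+3.23)/2 = 2.41 → q = 13.7×1.2×2.41 = 39.62 ft³/s
Panel 2-3: Δb = 13.1 ft, d̄ = (1.89+1.73)/2 = 1.81, v̄ = (3.23+3.42)/2 = 3.325 → q = 13.1×1.81×3.325 = 78.84 ft³/s
Panel 3-4: Δb = 3.6 ft, d̄ = (1.73+1.18)/2 = 1.455, v̄ = (3.42+2.47)/2 = 2.945 → q = 3.6×1.455×2.945 = 15.43 ft³/s
Panel 4-5: Δb = 4.2 ft, d̄ = (1.18+0.56)/2 = 0.87, v̄ = (2.47+2.57)/2 = 2.52 → q = 4.2×0.87×2.52 = 9.208 ft³/s
Q = Σ q = 143.1 ft³/s

143 ft³/s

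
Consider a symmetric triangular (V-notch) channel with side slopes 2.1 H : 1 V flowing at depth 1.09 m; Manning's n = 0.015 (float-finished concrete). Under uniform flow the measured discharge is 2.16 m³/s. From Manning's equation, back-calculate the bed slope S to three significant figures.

A = z·y² = 2.1×1.09² = 2.495 m²
P = 2y√(1+z²) = 2×1.09×√(1+2.1²) = 5.071 m
R = A/P = 2.495/5.071 = 0.4921 m
S = (Q·n / (1·A·R^(2/3)))² = (2.16×0.015 / (1×2.495×0.6233))² = 0.0004341

0.000434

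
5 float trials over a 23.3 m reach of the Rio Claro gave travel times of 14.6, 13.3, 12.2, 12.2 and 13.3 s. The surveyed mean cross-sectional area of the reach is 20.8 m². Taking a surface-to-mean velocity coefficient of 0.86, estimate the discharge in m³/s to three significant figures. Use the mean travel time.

31.8 m³/s

t̄ = (14.6 + 13.3 + 12.2 + 12.2 + 13.3) / 5 = 13.12 s
v_surface = L / t̄ = 23.3 / 13.12 = 1.776 m/s
v_mean = 0.86 × 1.776 = 1.527 m/s
Q = A × v_mean = 20.8 × 1.527 = 31.77 m³/s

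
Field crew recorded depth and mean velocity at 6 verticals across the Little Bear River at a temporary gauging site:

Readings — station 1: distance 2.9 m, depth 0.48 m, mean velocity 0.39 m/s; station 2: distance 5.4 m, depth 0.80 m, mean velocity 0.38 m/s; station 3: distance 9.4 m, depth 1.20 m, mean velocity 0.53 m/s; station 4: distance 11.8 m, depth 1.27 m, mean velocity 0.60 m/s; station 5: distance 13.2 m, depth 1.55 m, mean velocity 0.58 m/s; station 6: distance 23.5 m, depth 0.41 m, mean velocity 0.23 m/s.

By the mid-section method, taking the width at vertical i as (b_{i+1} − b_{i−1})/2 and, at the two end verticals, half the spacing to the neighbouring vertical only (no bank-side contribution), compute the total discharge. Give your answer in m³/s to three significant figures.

10.4 m³/s

w_1 = (5.4 − 2.9)/2 = 1.25 m; q_1 = 0.39 × 0.48 × 1.25 = 0.2340 m³/s
w_2 = (9.4 − 2.9)/2 = 3.25 m; q_2 = 0.38 × 0.80 × 3.25 = 0.9880 m³/s
w_3 = (11.8 − 5.4)/2 = 3.2 m; q_3 = 0.53 × 1.20 × 3.2 = 2.035 m³/s
w_4 = (13.2 − 9.4)/2 = 1.9 m; q_4 = 0.60 × 1.27 × 1.9 = 1.448 m³/s
w_5 = (23.5 − 11.8)/2 = 5.85 m; q_5 = 0.58 × 1.55 × 5.85 = 5.259 m³/s
w_6 = (23.5 − 13.2)/2 = 5.15 m; q_6 = 0.23 × 0.41 × 5.15 = 0.4856 m³/s
Q = Σ qᵢ = 10.45 m³/s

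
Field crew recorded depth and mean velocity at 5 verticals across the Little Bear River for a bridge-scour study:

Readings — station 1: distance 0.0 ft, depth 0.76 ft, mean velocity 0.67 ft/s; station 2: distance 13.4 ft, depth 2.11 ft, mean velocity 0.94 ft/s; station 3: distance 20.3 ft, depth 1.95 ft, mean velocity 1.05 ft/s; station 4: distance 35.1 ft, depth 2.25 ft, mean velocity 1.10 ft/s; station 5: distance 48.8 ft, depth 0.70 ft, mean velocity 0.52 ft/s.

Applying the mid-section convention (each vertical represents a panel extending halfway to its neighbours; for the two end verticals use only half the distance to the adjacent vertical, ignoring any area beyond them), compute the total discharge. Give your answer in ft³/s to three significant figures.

w_1 = (13.4 − 0.0)/2 = 6.7 ft; q_1 = 0.67 × 0.76 × 6.7 = 3.412 ft³/s
w_2 = (20.3 − 0.0)/2 = 10.15 ft; q_2 = 0.94 × 2.11 × 10.15 = 20.13 ft³/s
w_3 = (35.1 − 13.4)/2 = 10.85 ft; q_3 = 1.05 × 1.95 × 10.85 = 22.22 ft³/s
w_4 = (48.8 − 20.3)/2 = 14.25 ft; q_4 = 1.10 × 2.25 × 14.25 = 35.27 ft³/s
w_5 = (48.8 − 35.1)/2 = 6.85 ft; q_5 = 0.52 × 0.70 × 6.85 = 2.493 ft³/s
Q = Σ qᵢ = 83.52 ft³/s

83.5 ft³/s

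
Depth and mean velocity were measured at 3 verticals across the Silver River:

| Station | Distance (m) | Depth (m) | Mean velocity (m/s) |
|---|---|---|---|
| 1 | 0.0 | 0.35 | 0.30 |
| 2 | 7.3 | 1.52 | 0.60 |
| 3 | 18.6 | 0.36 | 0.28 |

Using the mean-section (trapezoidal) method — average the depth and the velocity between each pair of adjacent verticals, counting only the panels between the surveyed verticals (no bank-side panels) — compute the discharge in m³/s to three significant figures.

7.75 m³/s

Panel 1-2: Δb = 7.3 m, d̄ = (0.35+1.52)/2 = 0.935, v̄ = (0.30+0.60)/2 = 0.45 → q = 7.3×0.935×0.45 = 3.071 m³/s
Panel 2-3: Δb = 11.3 m, d̄ = (1.52+0.36)/2 = 0.94, v̄ = (0.60+0.28)/2 = 0.44 → q = 11.3×0.94×0.44 = 4.674 m³/s
Q = Σ q = 7.745 m³/s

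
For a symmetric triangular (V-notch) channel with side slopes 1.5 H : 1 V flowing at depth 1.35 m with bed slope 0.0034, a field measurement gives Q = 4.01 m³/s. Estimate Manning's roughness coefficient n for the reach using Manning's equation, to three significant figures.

0.0271

A = z·y² = 1.5×1.35² = 2.734 m²
P = 2y√(1+z²) = 2×1.35×√(1+1.5²) = 4.867 m
R = A/P = 2.734/4.867 = 0.5616 m
n = (1/Q)·A·R^(2/3)·S^(1/2) = (1/4.01) × 2.734 × 0.6807 × 0.05831 = 0.02706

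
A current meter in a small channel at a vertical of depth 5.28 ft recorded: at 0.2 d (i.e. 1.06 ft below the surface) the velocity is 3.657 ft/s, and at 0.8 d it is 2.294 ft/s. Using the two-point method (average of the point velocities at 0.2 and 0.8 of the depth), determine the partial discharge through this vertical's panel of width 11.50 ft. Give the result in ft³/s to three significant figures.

v̄ = (3.657 + 2.294) / 2 = 2.976 ft/s
q = v̄ × d × w = 2.976 × 5.28 × 11.50 = 180.7 ft³/s

181 ft³/s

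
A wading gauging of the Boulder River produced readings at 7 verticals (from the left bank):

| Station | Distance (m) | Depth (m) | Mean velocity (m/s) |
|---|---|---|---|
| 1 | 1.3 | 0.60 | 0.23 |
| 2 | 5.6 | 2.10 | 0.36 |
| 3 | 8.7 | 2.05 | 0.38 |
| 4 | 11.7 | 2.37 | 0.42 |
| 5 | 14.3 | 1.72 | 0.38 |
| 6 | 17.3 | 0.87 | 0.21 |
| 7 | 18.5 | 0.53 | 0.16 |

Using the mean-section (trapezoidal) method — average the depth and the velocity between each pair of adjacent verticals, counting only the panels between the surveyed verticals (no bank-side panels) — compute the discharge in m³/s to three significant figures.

Panel 1-2: Δb = 4.3 m, d̄ = (0.60+2.10)/2 = 1.35, v̄ = (0.23+0.36)/2 = 0.295 → q = 4.3×1.35×0.295 = 1.712 m³/s
Panel 2-3: Δb = 3.1 m, d̄ = (2.10+2.05)/2 = 2.075, v̄ = (0.36+0.38)/2 = 0.37 → q = 3.1×2.075×0.37 = 2.380 m³/s
Panel 3-4: Δb = 3 m, d̄ = (2.05+2.37)/2 = 2.21, v̄ = (0.38+0.42)/2 = 0.4 → q = 3×2.21×0.4 = 2.652 m³/s
Panel 4-5: Δb = 2.6 m, d̄ = (2.37+1.72)/2 = 2.045, v̄ = (0.42+0.38)/2 = 0.4 → q = 2.6×2.045×0.4 = 2.127 m³/s
Panel 5-6: Δb = 3 m, d̄ = (1.72+0.87)/2 = 1.295, v̄ = (0.38+0.21)/2 = 0.295 → q = 3×1.295×0.295 = 1.146 m³/s
Panel 6-7: Δb = 1.2 m, d̄ = (0.87+0.53)/2 = 0.7, v̄ = (0.21+0.16)/2 = 0.185 → q = 1.2×0.7×0.185 = 0.1554 m³/s
Q = Σ q = 10.17 m³/s

10.2 m³/s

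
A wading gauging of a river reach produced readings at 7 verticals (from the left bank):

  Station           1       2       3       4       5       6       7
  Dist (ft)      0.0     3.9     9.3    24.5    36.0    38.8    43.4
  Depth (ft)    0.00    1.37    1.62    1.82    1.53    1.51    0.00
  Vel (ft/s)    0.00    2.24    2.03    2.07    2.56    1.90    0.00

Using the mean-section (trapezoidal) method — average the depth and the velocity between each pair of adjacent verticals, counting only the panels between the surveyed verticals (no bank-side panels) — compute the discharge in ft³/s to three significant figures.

131 ft³/s

Panel 1-2: Δb = 3.9 ft, d̄ = (0.00+1.37)/2 = 0.685, v̄ = (0.00+2.24)/2 = 1.12 → q = 3.9×0.685×1.12 = 2.992 ft³/s
Panel 2-3: Δb = 5.4 ft, d̄ = (1.37+1.62)/2 = 1.495, v̄ = (2.24+2.03)/2 = 2.135 → q = 5.4×1.495×2.135 = 17.24 ft³/s
Panel 3-4: Δb = 15.2 ft, d̄ = (1.62+1.82)/2 = 1.72, v̄ = (2.03+2.07)/2 = 2.05 → q = 15.2×1.72×2.05 = 53.60 ft³/s
Panel 4-5: Δb = 11.5 ft, d̄ = (1.82+1.53)/2 = 1.675, v̄ = (2.07+2.56)/2 = 2.315 → q = 11.5×1.675×2.315 = 44.59 ft³/s
Panel 5-6: Δb = 2.8 ft, d̄ = (1.53+1.51)/2 = 1.52, v̄ = (2.56+1.90)/2 = 2.23 → q = 2.8×1.52×2.23 = 9.491 ft³/s
Panel 6-7: Δb = 4.6 ft, d̄ = (1.51+0.00)/2 = 0.755, v̄ = (1.90+0.00)/2 = 0.95 → q = 4.6×0.755×0.95 = 3.299 ft³/s
Q = Σ q = 131.2 ft³/s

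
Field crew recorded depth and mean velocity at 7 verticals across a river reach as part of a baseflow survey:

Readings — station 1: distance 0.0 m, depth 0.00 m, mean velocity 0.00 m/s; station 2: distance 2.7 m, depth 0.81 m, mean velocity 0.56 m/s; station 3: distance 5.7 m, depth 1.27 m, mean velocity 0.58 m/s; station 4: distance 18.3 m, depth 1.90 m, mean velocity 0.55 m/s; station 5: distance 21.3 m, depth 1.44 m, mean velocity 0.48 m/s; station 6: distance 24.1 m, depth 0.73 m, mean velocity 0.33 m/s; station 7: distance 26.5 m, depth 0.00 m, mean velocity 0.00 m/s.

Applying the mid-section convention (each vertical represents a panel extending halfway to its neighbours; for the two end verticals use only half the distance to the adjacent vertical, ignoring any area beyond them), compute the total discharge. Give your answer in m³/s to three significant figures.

w_2 = (5.7 − 0.0)/2 = 2.85 m; q_2 = 0.56 × 0.81 × 2.85 = 1.293 m³/s
w_3 = (18.3 − 2.7)/2 = 7.8 m; q_3 = 0.58 × 1.27 × 7.8 = 5.745 m³/s
w_4 = (21.3 − 5.7)/2 = 7.8 m; q_4 = 0.55 × 1.90 × 7.8 = 8.151 m³/s
w_5 = (24.1 − 18.3)/2 = 2.9 m; q_5 = 0.48 × 1.44 × 2.9 = 2.004 m³/s
w_6 = (26.5 − 21.3)/2 = 2.6 m; q_6 = 0.33 × 0.73 × 2.6 = 0.6263 m³/s
Stations 1, 7 contribute zero (depth or velocity is 0).
Q = Σ qᵢ = 17.82 m³/s

17.8 m³/s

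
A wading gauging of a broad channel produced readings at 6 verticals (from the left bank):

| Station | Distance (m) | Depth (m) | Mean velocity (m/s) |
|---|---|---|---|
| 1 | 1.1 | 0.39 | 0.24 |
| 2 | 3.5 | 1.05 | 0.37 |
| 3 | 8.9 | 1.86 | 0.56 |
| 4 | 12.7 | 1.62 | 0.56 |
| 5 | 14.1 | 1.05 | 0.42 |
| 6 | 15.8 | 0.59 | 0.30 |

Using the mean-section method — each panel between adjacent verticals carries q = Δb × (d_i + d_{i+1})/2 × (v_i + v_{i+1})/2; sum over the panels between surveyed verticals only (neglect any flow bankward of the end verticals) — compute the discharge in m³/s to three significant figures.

9.30 m³/s

Panel 1-2: Δb = 2.4 m, d̄ = (0.39+1.05)/2 = 0.72, v̄ = (0.24+0.37)/2 = 0.305 → q = 2.4×0.72×0.305 = 0.5270 m³/s
Panel 2-3: Δb = 5.4 m, d̄ = (1.05+1.86)/2 = 1.455, v̄ = (0.37+0.56)/2 = 0.465 → q = 5.4×1.455×0.465 = 3.654 m³/s
Panel 3-4: Δb = 3.8 m, d̄ = (1.86+1.62)/2 = 1.74, v̄ = (0.56+0.56)/2 = 0.56 → q = 3.8×1.74×0.56 = 3.703 m³/s
Panel 4-5: Δb = 1.4 m, d̄ = (1.62+1.05)/2 = 1.335, v̄ = (0.56+0.42)/2 = 0.49 → q = 1.4×1.335×0.49 = 0.9158 m³/s
Panel 5-6: Δb = 1.7 m, d̄ = (1.05+0.59)/2 = 0.82, v̄ = (0.42+0.30)/2 = 0.36 → q = 1.7×0.82×0.36 = 0.5018 m³/s
Q = Σ q = 9.301 m³/s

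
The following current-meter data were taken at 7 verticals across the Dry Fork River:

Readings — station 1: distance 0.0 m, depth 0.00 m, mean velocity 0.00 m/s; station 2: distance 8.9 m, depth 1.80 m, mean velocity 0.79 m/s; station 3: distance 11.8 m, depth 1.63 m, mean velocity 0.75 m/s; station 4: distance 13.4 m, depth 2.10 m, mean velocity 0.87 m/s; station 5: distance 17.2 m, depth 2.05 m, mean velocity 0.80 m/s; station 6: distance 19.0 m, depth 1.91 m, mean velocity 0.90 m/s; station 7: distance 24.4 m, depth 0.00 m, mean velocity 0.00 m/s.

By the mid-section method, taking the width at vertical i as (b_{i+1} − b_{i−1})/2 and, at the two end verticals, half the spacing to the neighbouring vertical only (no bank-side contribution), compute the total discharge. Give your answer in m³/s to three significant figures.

w_2 = (11.8 − 0.0)/2 = 5.9 m; q_2 = 0.79 × 1.80 × 5.9 = 8.390 m³/s
w_3 = (13.4 − 8.9)/2 = 2.25 m; q_3 = 0.75 × 1.63 × 2.25 = 2.751 m³/s
w_4 = (17.2 − 11.8)/2 = 2.7 m; q_4 = 0.87 × 2.10 × 2.7 = 4.933 m³/s
w_5 = (19.0 − 13.4)/2 = 2.8 m; q_5 = 0.80 × 2.05 × 2.8 = 4.592 m³/s
w_6 = (24.4 − 17.2)/2 = 3.6 m; q_6 = 0.90 × 1.91 × 3.6 = 6.188 m³/s
Stations 1, 7 contribute zero (depth or velocity is 0).
Q = Σ qᵢ = 26.85 m³/s

26.9 m³/s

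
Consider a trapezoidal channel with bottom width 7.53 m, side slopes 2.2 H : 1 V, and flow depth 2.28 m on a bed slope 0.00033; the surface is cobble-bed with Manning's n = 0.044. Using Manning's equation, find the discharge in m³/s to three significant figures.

15.8 m³/s

A = (b + z·y)·y = (7.53 + 2.2×2.28)×2.28 = 28.60 m²
P = b + 2y√(1+z²) = 7.53 + 2×2.28×√(1+2.2²) = 18.55 m
R = A/P = 28.60/18.55 = 1.542 m
Q = (1/n)·A·R^(2/3)·S^(1/2) = (1/0.044) × 28.60 × 1.542^(2/3) × 0.00033^(1/2) = 15.76 m³/s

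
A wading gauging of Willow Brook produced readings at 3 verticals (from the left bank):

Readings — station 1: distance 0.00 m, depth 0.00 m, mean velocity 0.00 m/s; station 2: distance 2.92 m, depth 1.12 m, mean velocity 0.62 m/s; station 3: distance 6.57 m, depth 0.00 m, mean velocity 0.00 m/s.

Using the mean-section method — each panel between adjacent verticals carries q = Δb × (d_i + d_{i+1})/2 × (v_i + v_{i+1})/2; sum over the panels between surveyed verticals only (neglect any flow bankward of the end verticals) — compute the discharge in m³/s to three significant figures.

1.14 m³/s

Panel 1-2: Δb = 2.92 m, d̄ = (0.00+1.12)/2 = 0.56, v̄ = (0.00+0.62)/2 = 0.31 → q = 2.92×0.56×0.31 = 0.5069 m³/s
Panel 2-3: Δb = 3.65 m, d̄ = (1.12+0.00)/2 = 0.56, v̄ = (0.62+0.00)/2 = 0.31 → q = 3.65×0.56×0.31 = 0.6336 m³/s
Q = Σ q = 1.141 m³/s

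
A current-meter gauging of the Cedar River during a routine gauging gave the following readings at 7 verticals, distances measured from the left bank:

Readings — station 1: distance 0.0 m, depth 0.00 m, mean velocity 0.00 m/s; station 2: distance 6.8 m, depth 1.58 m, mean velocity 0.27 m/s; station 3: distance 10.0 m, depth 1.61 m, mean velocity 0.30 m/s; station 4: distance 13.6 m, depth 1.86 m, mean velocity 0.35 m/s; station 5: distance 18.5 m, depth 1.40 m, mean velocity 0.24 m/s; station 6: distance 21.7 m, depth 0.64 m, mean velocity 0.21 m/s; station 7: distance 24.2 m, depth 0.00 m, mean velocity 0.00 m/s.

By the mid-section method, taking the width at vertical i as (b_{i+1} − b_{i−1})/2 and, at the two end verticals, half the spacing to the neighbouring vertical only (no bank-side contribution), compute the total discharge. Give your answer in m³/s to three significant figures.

w_2 = (10.0 − 0.0)/2 = 5 m; q_2 = 0.27 × 1.58 × 5 = 2.133 m³/s
w_3 = (13.6 − 6.8)/2 = 3.4 m; q_3 = 0.30 × 1.61 × 3.4 = 1.642 m³/s
w_4 = (18.5 − 10.0)/2 = 4.25 m; q_4 = 0.35 × 1.86 × 4.25 = 2.767 m³/s
w_5 = (21.7 − 13.6)/2 = 4.05 m; q_5 = 0.24 × 1.40 × 4.05 = 1.361 m³/s
w_6 = (24.2 − 18.5)/2 = 2.85 m; q_6 = 0.21 × 0.64 × 2.85 = 0.3830 m³/s
Stations 1, 7 contribute zero (depth or velocity is 0).
Q = Σ qᵢ = 8.286 m³/s

8.29 m³/s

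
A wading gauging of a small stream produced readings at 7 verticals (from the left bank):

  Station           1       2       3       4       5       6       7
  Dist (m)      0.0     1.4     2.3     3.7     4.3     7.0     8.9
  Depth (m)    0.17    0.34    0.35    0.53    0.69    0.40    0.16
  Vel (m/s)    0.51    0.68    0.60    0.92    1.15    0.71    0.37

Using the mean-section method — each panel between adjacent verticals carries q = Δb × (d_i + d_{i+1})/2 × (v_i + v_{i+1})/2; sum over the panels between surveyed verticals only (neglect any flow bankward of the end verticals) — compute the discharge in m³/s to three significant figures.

Panel 1-2: Δb = 1.4 m, d̄ = (0.17+0.34)/2 = 0.255, v̄ = (0.51+0.68)/2 = 0.595 → q = 1.4×0.255×0.595 = 0.2124 m³/s
Panel 2-3: Δb = 0.9 m, d̄ = (0.34+0.35)/2 = 0.345, v̄ = (0.68+0.60)/2 = 0.64 → q = 0.9×0.345×0.64 = 0.1987 m³/s
Panel 3-4: Δb = 1.4 m, d̄ = (0.35+0.53)/2 = 0.44, v̄ = (0.60+0.92)/2 = 0.76 → q = 1.4×0.44×0.76 = 0.4682 m³/s
Panel 4-5: Δb = 0.6 m, d̄ = (0.53+0.69)/2 = 0.61, v̄ = (0.92+1.15)/2 = 1.035 → q = 0.6×0.61×1.035 = 0.3788 m³/s
Panel 5-6: Δb = 2.7 m, d̄ = (0.69+0.40)/2 = 0.545, v̄ = (1.15+0.71)/2 = 0.93 → q = 2.7×0.545×0.93 = 1.368 m³/s
Panel 6-7: Δb = 1.9 m, d̄ = (0.40+0.16)/2 = 0.28, v̄ = (0.71+0.37)/2 = 0.54 → q = 1.9×0.28×0.54 = 0.2873 m³/s
Q = Σ q = 2.914 m³/s

2.91 m³/s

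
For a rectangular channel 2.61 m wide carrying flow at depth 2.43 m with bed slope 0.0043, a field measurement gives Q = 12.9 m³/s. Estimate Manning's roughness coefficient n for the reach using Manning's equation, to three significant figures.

0.0289

A = b·y = 2.61 × 2.43 = 6.342 m²
P = b + 2y = 2.61 + 2×2.43 = 7.470 m
R = A/P = 6.342/7.470 = 0.8490 m
n = (1/Q)·A·R^(2/3)·S^(1/2) = (1/12.9) × 6.342 × 0.8966 × 0.06557 = 0.02891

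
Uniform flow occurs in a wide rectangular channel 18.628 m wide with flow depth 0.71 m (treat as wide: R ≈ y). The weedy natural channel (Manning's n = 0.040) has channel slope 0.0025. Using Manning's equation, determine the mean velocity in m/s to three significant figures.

0.995 m/s

A = b·y = 18.628 × 0.71 = 13.23 m²
Wide channel: R ≈ y = 0.71 m
Q = (1/n)·A·R^(2/3)·S^(1/2) = (1/0.040) × 13.23 × 0.7100^(2/3) × 0.0025^(1/2) = 13.16 m³/s
V = Q/A = 13.16/13.23 = 0.9948 m/s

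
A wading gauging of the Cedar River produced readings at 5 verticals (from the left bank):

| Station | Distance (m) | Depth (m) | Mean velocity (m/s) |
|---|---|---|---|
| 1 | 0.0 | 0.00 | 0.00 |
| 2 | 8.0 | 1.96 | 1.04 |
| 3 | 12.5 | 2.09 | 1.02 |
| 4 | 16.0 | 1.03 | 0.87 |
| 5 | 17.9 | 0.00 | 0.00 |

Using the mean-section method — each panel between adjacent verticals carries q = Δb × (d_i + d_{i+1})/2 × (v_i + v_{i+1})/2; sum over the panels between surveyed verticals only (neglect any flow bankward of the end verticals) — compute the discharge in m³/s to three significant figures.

Panel 1-2: Δb = 8 m, d̄ = (0.00+1.96)/2 = 0.98, v̄ = (0.00+1.04)/2 = 0.52 → q = 8×0.98×0.52 = 4.077 m³/s
Panel 2-3: Δb = 4.5 m, d̄ = (1.96+2.09)/2 = 2.025, v̄ = (1.04+1.02)/2 = 1.03 → q = 4.5×2.025×1.03 = 9.386 m³/s
Panel 3-4: Δb = 3.5 m, d̄ = (2.09+1.03)/2 = 1.56, v̄ = (1.02+0.87)/2 = 0.945 → q = 3.5×1.56×0.945 = 5.160 m³/s
Panel 4-5: Δb = 1.9 m, d̄ = (1.03+0.00)/2 = 0.515, v̄ = (0.87+0.00)/2 = 0.435 → q = 1.9×0.515×0.435 = 0.4256 m³/s
Q = Σ q = 19.05 m³/s

19.0 m³/s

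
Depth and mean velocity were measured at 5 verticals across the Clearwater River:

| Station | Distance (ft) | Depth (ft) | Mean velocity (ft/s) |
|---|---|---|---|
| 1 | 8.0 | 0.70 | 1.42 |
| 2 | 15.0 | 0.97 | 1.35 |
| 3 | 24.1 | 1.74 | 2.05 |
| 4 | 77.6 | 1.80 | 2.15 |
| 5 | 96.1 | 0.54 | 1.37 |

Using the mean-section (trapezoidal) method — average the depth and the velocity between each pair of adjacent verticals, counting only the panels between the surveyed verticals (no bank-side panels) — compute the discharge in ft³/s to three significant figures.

266 ft³/s

Panel 1-2: Δb = 7 ft, d̄ = (0.70+0.97)/2 = 0.835, v̄ = (1.42+1.35)/2 = 1.385 → q = 7×0.835×1.385 = 8.095 ft³/s
Panel 2-3: Δb = 9.1 ft, d̄ = (0.97+1.74)/2 = 1.355, v̄ = (1.35+2.05)/2 = 1.7 → q = 9.1×1.355×1.7 = 20.96 ft³/s
Panel 3-4: Δb = 53.5 ft, d̄ = (1.74+1.80)/2 = 1.77, v̄ = (2.05+2.15)/2 = 2.1 → q = 53.5×1.77×2.1 = 198.9 ft³/s
Panel 4-5: Δb = 18.5 ft, d̄ = (1.80+0.54)/2 = 1.17, v̄ = (2.15+1.37)/2 = 1.76 → q = 18.5×1.17×1.76 = 38.10 ft³/s
Q = Σ q = 266.0 ft³/s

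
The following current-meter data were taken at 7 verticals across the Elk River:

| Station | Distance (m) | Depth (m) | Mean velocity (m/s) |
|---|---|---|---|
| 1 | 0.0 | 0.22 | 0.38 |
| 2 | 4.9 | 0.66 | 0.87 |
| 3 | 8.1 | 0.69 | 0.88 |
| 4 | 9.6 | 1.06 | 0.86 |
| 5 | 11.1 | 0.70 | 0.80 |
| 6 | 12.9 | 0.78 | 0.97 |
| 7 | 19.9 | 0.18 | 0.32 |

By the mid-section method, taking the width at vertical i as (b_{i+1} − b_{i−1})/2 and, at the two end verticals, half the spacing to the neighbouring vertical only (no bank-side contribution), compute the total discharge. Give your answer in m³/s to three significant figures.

9.78 m³/s

w_1 = (4.9 − 0.0)/2 = 2.45 m; q_1 = 0.38 × 0.22 × 2.45 = 0.2048 m³/s
w_2 = (8.1 − 0.0)/2 = 4.05 m; q_2 = 0.87 × 0.66 × 4.05 = 2.326 m³/s
w_3 = (9.6 − 4.9)/2 = 2.35 m; q_3 = 0.88 × 0.69 × 2.35 = 1.427 m³/s
w_4 = (11.1 − 8.1)/2 = 1.5 m; q_4 = 0.86 × 1.06 × 1.5 = 1.367 m³/s
w_5 = (12.9 − 9.6)/2 = 1.65 m; q_5 = 0.80 × 0.70 × 1.65 = 0.9240 m³/s
w_6 = (19.9 − 11.1)/2 = 4.4 m; q_6 = 0.97 × 0.78 × 4.4 = 3.329 m³/s
w_7 = (19.9 − 12.9)/2 = 3.5 m; q_7 = 0.32 × 0.18 × 3.5 = 0.2016 m³/s
Q = Σ qᵢ = 9.779 m³/s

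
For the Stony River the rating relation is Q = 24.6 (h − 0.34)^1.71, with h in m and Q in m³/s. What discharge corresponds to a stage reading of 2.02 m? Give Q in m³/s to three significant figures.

59.7 m³/s

Q = 24.6 × (2.02 − 0.34)^1.71 = 24.6 × 1.68^1.71 = 59.73 m³/s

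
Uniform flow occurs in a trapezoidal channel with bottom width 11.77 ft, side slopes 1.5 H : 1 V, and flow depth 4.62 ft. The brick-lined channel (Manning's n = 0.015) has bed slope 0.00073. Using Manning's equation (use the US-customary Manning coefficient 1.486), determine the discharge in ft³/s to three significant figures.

A = (b + z·y)·y = (11.77 + 1.5×4.62)×4.62 = 86.39 ft²
P = b + 2y√(1+z²) = 11.77 + 2×4.62×√(1+1.5²) = 28.43 ft
R = A/P = 86.39/28.43 = 3.039 ft
Q = (1.486/n)·A·R^(2/3)·S^(1/2) = (1.486/0.015) × 86.39 × 3.039^(2/3) × 0.00073^(1/2) = 485.2 ft³/s

485 ft³/s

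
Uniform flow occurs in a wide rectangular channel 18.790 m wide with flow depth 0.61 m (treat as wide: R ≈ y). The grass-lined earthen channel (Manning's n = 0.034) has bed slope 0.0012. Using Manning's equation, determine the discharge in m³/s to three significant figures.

A = b·y = 18.790 × 0.61 = 11.46 m²
Wide channel: R ≈ y = 0.61 m
Q = (1/n)·A·R^(2/3)·S^(1/2) = (1/0.034) × 11.46 × 0.6100^(2/3) × 0.0012^(1/2) = 8.400 m³/s

8.40 m³/s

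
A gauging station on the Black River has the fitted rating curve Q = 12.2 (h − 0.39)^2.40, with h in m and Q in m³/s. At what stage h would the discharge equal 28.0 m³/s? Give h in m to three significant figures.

1.80 m

h − h₀ = (Q/C)^(1/b) = (28.0/12.2)^(1/2.40) = 1.414 m
h = 0.39 + 1.414 = 1.804 m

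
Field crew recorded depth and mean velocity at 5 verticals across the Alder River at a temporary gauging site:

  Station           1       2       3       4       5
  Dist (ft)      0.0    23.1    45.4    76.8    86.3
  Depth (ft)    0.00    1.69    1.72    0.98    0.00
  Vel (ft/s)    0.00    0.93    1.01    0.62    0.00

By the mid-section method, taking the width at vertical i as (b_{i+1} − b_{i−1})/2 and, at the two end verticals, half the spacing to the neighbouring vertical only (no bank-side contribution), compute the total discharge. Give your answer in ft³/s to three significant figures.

w_2 = (45.4 − 0.0)/2 = 22.7 ft; q_2 = 0.93 × 1.69 × 22.7 = 35.68 ft³/s
w_3 = (76.8 − 23.1)/2 = 26.85 ft; q_3 = 1.01 × 1.72 × 26.85 = 46.64 ft³/s
w_4 = (86.3 − 45.4)/2 = 20.45 ft; q_4 = 0.62 × 0.98 × 20.45 = 12.43 ft³/s
Stations 1, 5 contribute zero (depth or velocity is 0).
Q = Σ qᵢ = 94.75 ft³/s

94.7 ft³/s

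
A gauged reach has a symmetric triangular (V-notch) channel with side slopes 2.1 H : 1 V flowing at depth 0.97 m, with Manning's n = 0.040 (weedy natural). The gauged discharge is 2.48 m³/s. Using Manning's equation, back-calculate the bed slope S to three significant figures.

0.00758

A = z·y² = 2.1×0.97² = 1.976 m²
P = 2y√(1+z²) = 2×0.97×√(1+2.1²) = 4.512 m
R = A/P = 1.976/4.512 = 0.4379 m
S = (Q·n / (1·A·R^(2/3)))² = (2.48×0.040 / (1×1.976×0.5766))² = 0.007580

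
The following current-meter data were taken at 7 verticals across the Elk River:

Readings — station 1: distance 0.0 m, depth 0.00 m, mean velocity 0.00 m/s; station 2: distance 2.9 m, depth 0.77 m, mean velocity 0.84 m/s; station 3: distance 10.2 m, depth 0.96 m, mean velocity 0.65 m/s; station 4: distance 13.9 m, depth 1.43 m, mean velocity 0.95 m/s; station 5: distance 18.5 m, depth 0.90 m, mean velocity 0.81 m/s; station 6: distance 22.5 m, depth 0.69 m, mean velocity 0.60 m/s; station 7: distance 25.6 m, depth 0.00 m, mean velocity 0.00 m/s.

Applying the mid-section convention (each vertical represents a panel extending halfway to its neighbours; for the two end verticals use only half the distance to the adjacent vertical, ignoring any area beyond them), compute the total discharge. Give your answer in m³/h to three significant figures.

w_2 = (10.2 − 0.0)/2 = 5.1 m; q_2 = 0.84 × 0.77 × 5.1 = 3.299 m³/s
w_3 = (13.9 − 2.9)/2 = 5.5 m; q_3 = 0.65 × 0.96 × 5.5 = 3.432 m³/s
w_4 = (18.5 − 10.2)/2 = 4.15 m; q_4 = 0.95 × 1.43 × 4.15 = 5.638 m³/s
w_5 = (22.5 − 13.9)/2 = 4.3 m; q_5 = 0.81 × 0.90 × 4.3 = 3.135 m³/s
w_6 = (25.6 − 18.5)/2 = 3.55 m; q_6 = 0.60 × 0.69 × 3.55 = 1.470 m³/s
Stations 1, 7 contribute zero (depth or velocity is 0).
Q = Σ qᵢ = 16.97 m³/s
= 16.97 × 3600 = 61100 m³/h

61100 m³/h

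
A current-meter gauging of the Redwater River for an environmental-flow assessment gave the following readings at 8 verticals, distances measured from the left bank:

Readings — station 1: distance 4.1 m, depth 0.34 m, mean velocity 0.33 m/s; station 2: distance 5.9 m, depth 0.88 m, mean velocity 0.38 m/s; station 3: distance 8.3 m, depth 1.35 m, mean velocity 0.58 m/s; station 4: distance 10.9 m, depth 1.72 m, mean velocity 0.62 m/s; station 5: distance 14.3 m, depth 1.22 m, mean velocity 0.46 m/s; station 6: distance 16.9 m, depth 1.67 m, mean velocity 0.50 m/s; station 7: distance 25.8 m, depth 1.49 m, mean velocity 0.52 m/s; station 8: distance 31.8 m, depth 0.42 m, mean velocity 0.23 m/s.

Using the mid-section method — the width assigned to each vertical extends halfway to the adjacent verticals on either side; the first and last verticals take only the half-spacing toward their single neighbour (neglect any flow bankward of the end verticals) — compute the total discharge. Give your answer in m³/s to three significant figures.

w_1 = (5.9 − 4.1)/2 = 0.9 m; q_1 = 0.33 × 0.34 × 0.9 = 0.1010 m³/s
w_2 = (8.3 − 4.1)/2 = 2.1 m; q_2 = 0.38 × 0.88 × 2.1 = 0.7022 m³/s
w_3 = (10.9 − 5.9)/2 = 2.5 m; q_3 = 0.58 × 1.35 × 2.5 = 1.958 m³/s
w_4 = (14.3 − 8.3)/2 = 3 m; q_4 = 0.62 × 1.72 × 3 = 3.199 m³/s
w_5 = (16.9 − 10.9)/2 = 3 m; q_5 = 0.46 × 1.22 × 3 = 1.684 m³/s
w_6 = (25.8 − 14.3)/2 = 5.75 m; q_6 = 0.50 × 1.67 × 5.75 = 4.801 m³/s
w_7 = (31.8 − 16.9)/2 = 7.45 m; q_7 = 0.52 × 1.49 × 7.45 = 5.772 m³/s
w_8 = (31.8 − 25.8)/2 = 3 m; q_8 = 0.23 × 0.42 × 3 = 0.2898 m³/s
Q = Σ qᵢ = 18.51 m³/s

18.5 m³/s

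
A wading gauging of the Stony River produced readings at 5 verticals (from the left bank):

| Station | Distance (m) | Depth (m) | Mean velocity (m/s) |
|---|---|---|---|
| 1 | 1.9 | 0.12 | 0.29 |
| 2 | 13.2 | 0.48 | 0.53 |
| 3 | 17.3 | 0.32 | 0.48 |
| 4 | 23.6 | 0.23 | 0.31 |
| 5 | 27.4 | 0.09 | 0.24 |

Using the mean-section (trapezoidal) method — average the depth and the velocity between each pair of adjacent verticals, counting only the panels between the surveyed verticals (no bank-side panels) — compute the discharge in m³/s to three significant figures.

3.07 m³/s

Panel 1-2: Δb = 11.3 m, d̄ = (0.12+0.48)/2 = 0.3, v̄ = (0.29+0.53)/2 = 0.41 → q = 11.3×0.3×0.41 = 1.390 m³/s
Panel 2-3: Δb = 4.1 m, d̄ = (0.48+0.32)/2 = 0.4, v̄ = (0.53+0.48)/2 = 0.505 → q = 4.1×0.4×0.505 = 0.8282 m³/s
Panel 3-4: Δb = 6.3 m, d̄ = (0.32+0.23)/2 = 0.275, v̄ = (0.48+0.31)/2 = 0.395 → q = 6.3×0.275×0.395 = 0.6843 m³/s
Panel 4-5: Δb = 3.8 m, d̄ = (0.23+0.09)/2 = 0.16, v̄ = (0.31+0.24)/2 = 0.275 → q = 3.8×0.16×0.275 = 0.1672 m³/s
Q = Σ q = 3.070 m³/s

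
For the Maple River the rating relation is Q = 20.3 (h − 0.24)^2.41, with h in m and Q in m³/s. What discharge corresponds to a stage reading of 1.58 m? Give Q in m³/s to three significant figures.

Q = 20.3 × (1.58 − 0.24)^2.41 = 20.3 × 1.34^2.41 = 41.10 m³/s

41.1 m³/s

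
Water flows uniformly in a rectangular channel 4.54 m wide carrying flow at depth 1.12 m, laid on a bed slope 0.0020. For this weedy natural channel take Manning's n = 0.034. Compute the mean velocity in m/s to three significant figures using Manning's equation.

1.09 m/s

A = b·y = 4.54 × 1.12 = 5.085 m²
P = b + 2y = 4.54 + 2×1.12 = 6.780 m
R = A/P = 5.085/6.780 = 0.7500 m
Q = (1/n)·A·R^(2/3)·S^(1/2) = (1/0.034) × 5.085 × 0.7500^(2/3) × 0.0020^(1/2) = 5.521 m³/s
V = Q/A = 5.521/5.085 = 1.086 m/s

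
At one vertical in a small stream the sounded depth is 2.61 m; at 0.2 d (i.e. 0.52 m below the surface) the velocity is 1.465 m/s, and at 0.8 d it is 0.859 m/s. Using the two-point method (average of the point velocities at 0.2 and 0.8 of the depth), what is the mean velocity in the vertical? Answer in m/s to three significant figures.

v̄ = (1.465 + 0.859) / 2 = 1.162 m/s

1.16 m/s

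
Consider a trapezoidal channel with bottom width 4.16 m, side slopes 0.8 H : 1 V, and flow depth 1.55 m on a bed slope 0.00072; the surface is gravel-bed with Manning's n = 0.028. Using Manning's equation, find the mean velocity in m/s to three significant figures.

0.977 m/s

A = (b + z·y)·y = (4.16 + 0.8×1.55)×1.55 = 8.370 m²
P = b + 2y√(1+z²) = 4.16 + 2×1.55×√(1+0.8²) = 8.130 m
R = A/P = 8.370/8.130 = 1.030 m
Q = (1/n)·A·R^(2/3)·S^(1/2) = (1/0.028) × 8.370 × 1.030^(2/3) × 0.00072^(1/2) = 8.178 m³/s
V = Q/A = 8.178/8.370 = 0.9771 m/s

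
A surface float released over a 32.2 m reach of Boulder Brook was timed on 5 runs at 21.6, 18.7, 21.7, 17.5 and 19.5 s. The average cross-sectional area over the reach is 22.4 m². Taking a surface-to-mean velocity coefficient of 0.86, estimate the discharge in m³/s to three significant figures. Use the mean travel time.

t̄ = (21.6 + 18.7 + 21.7 + 17.5 + 19.5) / 5 = 19.8 s
v_surface = L / t̄ = 32.2 / 19.8 = 1.626 m/s
v_mean = 0.86 × 1.626 = 1.399 m/s
Q = A × v_mean = 22.4 × 1.399 = 31.33 m³/s

31.3 m³/s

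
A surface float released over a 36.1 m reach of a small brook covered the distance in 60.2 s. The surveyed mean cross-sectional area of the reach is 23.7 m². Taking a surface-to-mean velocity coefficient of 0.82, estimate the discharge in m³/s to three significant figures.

v_surface = L / t̄ = 36.1 / 60.2 = 0.5997 m/s
v_mean = 0.82 × 0.5997 = 0.4917 m/s
Q = A × v_mean = 23.7 × 0.4917 = 11.65 m³/s

11.7 m³/s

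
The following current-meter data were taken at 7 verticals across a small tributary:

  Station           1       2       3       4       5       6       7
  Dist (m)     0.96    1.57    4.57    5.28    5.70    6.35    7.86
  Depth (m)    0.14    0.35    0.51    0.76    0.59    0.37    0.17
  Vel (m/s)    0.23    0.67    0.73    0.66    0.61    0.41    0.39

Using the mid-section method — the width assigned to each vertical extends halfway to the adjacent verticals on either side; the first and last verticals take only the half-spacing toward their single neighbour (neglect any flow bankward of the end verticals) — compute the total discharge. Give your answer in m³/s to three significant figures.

1.81 m³/s

w_1 = (1.57 − 0.96)/2 = 0.305 m; q_1 = 0.23 × 0.14 × 0.305 = 0.009821 m³/s
w_2 = (4.57 − 0.96)/2 = 1.805 m; q_2 = 0.67 × 0.35 × 1.805 = 0.4233 m³/s
w_3 = (5.28 − 1.57)/2 = 1.855 m; q_3 = 0.73 × 0.51 × 1.855 = 0.6906 m³/s
w_4 = (5.70 − 4.57)/2 = 0.565 m; q_4 = 0.66 × 0.76 × 0.565 = 0.2834 m³/s
w_5 = (6.35 − 5.28)/2 = 0.535 m; q_5 = 0.61 × 0.59 × 0.535 = 0.1925 m³/s
w_6 = (7.86 − 5.70)/2 = 1.08 m; q_6 = 0.41 × 0.37 × 1.08 = 0.1638 m³/s
w_7 = (7.86 − 6.35)/2 = 0.755 m; q_7 = 0.39 × 0.17 × 0.755 = 0.05006 m³/s
Q = Σ qᵢ = 1.814 m³/s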